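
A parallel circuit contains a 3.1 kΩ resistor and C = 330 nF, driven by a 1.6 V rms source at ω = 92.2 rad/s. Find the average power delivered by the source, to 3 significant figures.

826 μW

X_C = 1/(ωC) = 32900 Ω
Parallel: admittances add. Y = 1/R + jωC
Y = (0.000323 + j3.04e-05) S
|Y| = 0.000324 S → |Z| = 1/|Y| = 3090 Ω, ∠Z = −∠Y = -5.39°
I = V/|Z| = 518 μA
P = VI cos φ = 1.6 × 0.000518 × cos(-5.39°) = 826 μW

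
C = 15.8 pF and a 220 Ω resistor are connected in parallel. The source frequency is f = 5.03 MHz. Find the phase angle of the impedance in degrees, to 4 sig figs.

ω = 2πf = 3.16e+07 rad/s
X_C = 1/(ωC) = 2003 Ω
Parallel: admittances add. Y = 1/R + jωC
Y = (0.004545 + j0.0004993) S
|Y| = 0.004573 S → |Z| = 1/|Y| = 218.7 Ω, ∠Z = −∠Y = -6.269°

-6.269°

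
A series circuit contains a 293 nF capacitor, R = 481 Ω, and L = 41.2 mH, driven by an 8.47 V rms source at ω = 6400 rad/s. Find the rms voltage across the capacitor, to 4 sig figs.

X_L = ωL = 263.7 Ω
X_C = 1/(ωC) = 533.3 Ω
Net reactance X = X_L − X_C = -269.6 Ω
Z = 481.0 − j269.6 Ω
|Z| = √(481.0² + 269.6²) = 551.4 Ω
I = V/|Z| = 15.36 mA
V_C = I·|Z_C| = 0.01536 × 533.3 = 8.192 V

8.192 V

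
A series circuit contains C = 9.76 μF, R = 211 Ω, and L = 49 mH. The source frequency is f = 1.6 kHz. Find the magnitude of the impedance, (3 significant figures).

527 Ω

ω = 2πf = 10050 rad/s
X_L = ωL = 493 Ω
X_C = 1/(ωC) = 10.2 Ω
Net reactance X = X_L − X_C = 482 Ω
Z = 211 + j482 Ω
|Z| = √(211² + 482²) = 527 Ω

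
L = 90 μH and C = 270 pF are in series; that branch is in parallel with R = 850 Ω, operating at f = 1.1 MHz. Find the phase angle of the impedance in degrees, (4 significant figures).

84.21°

ω = 2πf = 6.912e+06 rad/s
X_L = ωL = 622.0 Ω
X_C = 1/(ωC) = 535.9 Ω
Branch 1: Z₁ = R = 850.0 Ω
Branch 2 (series LC): Z₂ = j(X_L − X_C) = j86.16 Ω
Parallel: Z = Z₁Z₂/(Z₁+Z₂), |Z| = 85.72 Ω, ∠Z = 84.21°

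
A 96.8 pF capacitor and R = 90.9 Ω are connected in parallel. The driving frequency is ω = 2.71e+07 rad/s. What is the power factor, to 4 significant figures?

X_C = 1/(ωC) = 381.2 Ω
Parallel: admittances add. Y = 1/R + jωC
Y = (0.01100 + j0.002623) S
|Y| = 0.01131 S → |Z| = 1/|Y| = 88.42 Ω, ∠Z = −∠Y = -13.41°
cos φ = cos(-13.41°) = 0.9727

0.9727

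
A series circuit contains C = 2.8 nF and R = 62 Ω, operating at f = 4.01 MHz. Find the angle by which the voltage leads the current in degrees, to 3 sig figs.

ω = 2πf = 2.52e+07 rad/s
X_C = 1/(ωC) = 14.2 Ω
Z = 62.0 − j14.2 Ω
|Z| = √(62.0² + 14.2²) = 63.6 Ω
∠Z = arctan(-14.2/62.0) = -12.9°

-12.9°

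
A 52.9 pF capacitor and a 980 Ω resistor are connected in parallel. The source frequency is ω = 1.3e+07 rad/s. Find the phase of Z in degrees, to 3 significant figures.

X_C = 1/(ωC) = 1450 Ω
Parallel: admittances add. Y = 1/R + jωC
Y = (0.00102 + j0.000688) S
|Y| = 0.00123 S → |Z| = 1/|Y| = 813 Ω, ∠Z = −∠Y = -34.0°

-34.0°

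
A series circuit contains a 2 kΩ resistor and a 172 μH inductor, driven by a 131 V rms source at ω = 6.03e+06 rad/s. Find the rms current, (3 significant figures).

X_L = ωL = 1040 Ω
Z = 2000 + j1040 Ω
|Z| = √(2000² + 1040²) = 2250 Ω
I = V/|Z| = 131/2250 = 58.1 mA

58.1 mA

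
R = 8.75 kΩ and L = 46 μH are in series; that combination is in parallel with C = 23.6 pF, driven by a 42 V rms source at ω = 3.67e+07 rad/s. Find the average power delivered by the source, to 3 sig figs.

X_L = ωL = 1690 Ω
X_C = 1/(ωC) = 1150 Ω
Branch 1 (R+jX_L): Z₁ = 8750 + j1690 Ω, |Z₁| = 8910 Ω
Branch 2 (−jX_C): Z₂ = −j1150 Ω
Parallel: Z = Z₁Z₂/(Z₁+Z₂), |Z| = 1170 Ω, ∠Z = -82.6°
I = V/|Z| = 35.8 mA
P = VI cos φ = 42 × 0.0358 × cos(-82.6°) = 194 mW

194 mW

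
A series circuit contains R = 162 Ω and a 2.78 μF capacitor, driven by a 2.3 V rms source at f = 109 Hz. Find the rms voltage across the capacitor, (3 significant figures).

ω = 2πf = 684.9 rad/s
X_C = 1/(ωC) = 525 Ω
Z = 162 − j525 Ω
|Z| = √(162² + 525²) = 550 Ω
I = V/|Z| = 4.18 mA
V_C = I·|Z_C| = 0.00418 × 525 = 2.20 V

2.20 V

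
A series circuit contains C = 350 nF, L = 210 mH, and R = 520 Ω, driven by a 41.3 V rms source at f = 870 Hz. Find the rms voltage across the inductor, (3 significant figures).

ω = 2πf = 5466 rad/s
X_L = ωL = 1150 Ω
X_C = 1/(ωC) = 523 Ω
Net reactance X = X_L − X_C = 625 Ω
Z = 520 + j625 Ω
|Z| = √(520² + 625²) = 813 Ω
I = V/|Z| = 50.8 mA
V_L = I·|Z_L| = 0.0508 × 1150 = 58.3 V

58.3 V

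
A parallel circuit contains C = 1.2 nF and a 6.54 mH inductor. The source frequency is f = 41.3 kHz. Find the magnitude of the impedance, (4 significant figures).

ω = 2πf = 259500 rad/s
X_L = ωL = 1697 Ω
X_C = 1/(ωC) = 3211 Ω
Parallel: admittances add. Y = 1/(jωL) + jωC
Y = (0 − j0.0002778) S
|Y| = 0.0002778 S → |Z| = 1/|Y| = 3599 Ω, ∠Z = −∠Y = 90.00°

3599 Ω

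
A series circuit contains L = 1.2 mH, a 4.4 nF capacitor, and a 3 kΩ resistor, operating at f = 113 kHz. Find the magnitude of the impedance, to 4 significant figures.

ω = 2πf = 710000 rad/s
X_L = ωL = 852.0 Ω
X_C = 1/(ωC) = 320.1 Ω
Net reactance X = X_L − X_C = 531.9 Ω
Z = 3000 + j531.9 Ω
|Z| = √(3000² + 531.9²) = 3047 Ω

3047 Ω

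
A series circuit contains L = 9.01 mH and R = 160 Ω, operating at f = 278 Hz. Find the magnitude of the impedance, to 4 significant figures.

160.8 Ω

ω = 2πf = 1747 rad/s
X_L = ωL = 15.74 Ω
Z = 160.0 + j15.74 Ω
|Z| = √(160.0² + 15.74²) = 160.8 Ω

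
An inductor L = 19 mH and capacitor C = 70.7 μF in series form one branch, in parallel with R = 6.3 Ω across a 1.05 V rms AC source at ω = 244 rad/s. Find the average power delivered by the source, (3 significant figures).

175 mW

X_L = ωL = 4.64 Ω
X_C = 1/(ωC) = 58.0 Ω
Branch 1: Z₁ = R = 6.30 Ω
Branch 2 (series LC): Z₂ = j(X_L − X_C) = −j53.3 Ω
Parallel: Z = Z₁Z₂/(Z₁+Z₂), |Z| = 6.26 Ω, ∠Z = -6.74°
I = V/|Z| = 168 mA
P = VI cos φ = 1.05 × 0.168 × cos(-6.74°) = 175 mW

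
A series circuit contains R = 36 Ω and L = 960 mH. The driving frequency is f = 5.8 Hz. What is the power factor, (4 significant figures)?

0.7171

ω = 2πf = 36.44 rad/s
X_L = ωL = 34.98 Ω
Z = 36.00 + j34.98 Ω
|Z| = √(36.00² + 34.98²) = 50.20 Ω
∠Z = arctan(34.98/36.00) = 44.18°
cos φ = cos(44.18°) = 0.7171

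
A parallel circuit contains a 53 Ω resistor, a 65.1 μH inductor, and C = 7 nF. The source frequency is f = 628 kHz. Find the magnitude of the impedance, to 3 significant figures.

ω = 2πf = 3.946e+06 rad/s
X_L = ωL = 257 Ω
X_C = 1/(ωC) = 36.2 Ω
Parallel: admittances add. Y = 1/R + 1/(jωL) + jωC
Y = (0.0189 + j0.0237) S
|Y| = 0.0303 S → |Z| = 1/|Y| = 33.0 Ω, ∠Z = −∠Y = -51.5°

33.0 Ω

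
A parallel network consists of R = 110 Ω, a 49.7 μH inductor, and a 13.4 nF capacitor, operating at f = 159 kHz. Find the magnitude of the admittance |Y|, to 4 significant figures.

ω = 2πf = 999000 rad/s
X_L = ωL = 49.65 Ω
X_C = 1/(ωC) = 74.70 Ω
Parallel: admittances add. Y = 1/R + 1/(jωL) + jωC
Y = (0.009091 − j0.006753) S
|Y| = 0.01132 S → |Z| = 1/|Y| = 88.30 Ω, ∠Z = −∠Y = 36.61°

11.32 mS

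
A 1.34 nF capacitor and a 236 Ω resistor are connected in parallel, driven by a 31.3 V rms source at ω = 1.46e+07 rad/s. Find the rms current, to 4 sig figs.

626.6 mA

X_C = 1/(ωC) = 51.11 Ω
Parallel: admittances add. Y = 1/R + jωC
Y = (0.004237 + j0.01956) S
|Y| = 0.02002 S → |Z| = 1/|Y| = 49.96 Ω, ∠Z = −∠Y = -77.78°
I = V/|Z| = 31.3/49.96 = 626.6 mA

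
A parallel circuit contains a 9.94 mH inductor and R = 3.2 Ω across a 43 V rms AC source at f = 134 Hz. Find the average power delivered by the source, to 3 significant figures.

ω = 2πf = 841.9 rad/s
X_L = ωL = 8.37 Ω
Parallel: admittances add. Y = 1/R + 1/(jωL)
Y = (0.312 − j0.119) S
|Y| = 0.335 S → |Z| = 1/|Y| = 2.99 Ω, ∠Z = −∠Y = 20.9°
I = V/|Z| = 14.4 A
P = VI cos φ = 43 × 14.4 × cos(20.9°) = 578 W

578 W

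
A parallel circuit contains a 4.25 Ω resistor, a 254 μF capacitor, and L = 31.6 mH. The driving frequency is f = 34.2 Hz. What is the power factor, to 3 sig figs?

0.930

ω = 2πf = 214.9 rad/s
X_L = ωL = 6.79 Ω
X_C = 1/(ωC) = 18.3 Ω
Parallel: admittances add. Y = 1/R + 1/(jωL) + jωC
Y = (0.235 − j0.0927) S
|Y| = 0.253 S → |Z| = 1/|Y| = 3.95 Ω, ∠Z = −∠Y = 21.5°
cos φ = cos(21.5°) = 0.930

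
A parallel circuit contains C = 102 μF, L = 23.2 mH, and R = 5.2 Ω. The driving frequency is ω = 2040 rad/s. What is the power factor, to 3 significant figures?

X_L = ωL = 47.3 Ω
X_C = 1/(ωC) = 4.81 Ω
Parallel: admittances add. Y = 1/R + 1/(jωL) + jωC
Y = (0.192 + j0.187) S
|Y| = 0.268 S → |Z| = 1/|Y| = 3.73 Ω, ∠Z = −∠Y = -44.2°
cos φ = cos(-44.2°) = 0.717

0.717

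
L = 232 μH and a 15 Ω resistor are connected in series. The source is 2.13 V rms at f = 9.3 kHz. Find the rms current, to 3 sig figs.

ω = 2πf = 58430 rad/s
X_L = ωL = 13.6 Ω
Z = 15.0 + j13.6 Ω
|Z| = √(15.0² + 13.6²) = 20.2 Ω
I = V/|Z| = 2.13/20.2 = 105 mA

105 mA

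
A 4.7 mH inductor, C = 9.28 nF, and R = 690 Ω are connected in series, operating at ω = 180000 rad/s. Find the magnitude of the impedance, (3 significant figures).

733 Ω

X_L = ωL = 846 Ω
X_C = 1/(ωC) = 599 Ω
Net reactance X = X_L − X_C = 247 Ω
Z = 690 + j247 Ω
|Z| = √(690² + 247²) = 733 Ω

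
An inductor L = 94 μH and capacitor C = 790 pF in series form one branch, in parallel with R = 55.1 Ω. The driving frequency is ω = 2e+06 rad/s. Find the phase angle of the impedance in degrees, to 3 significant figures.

X_L = ωL = 188 Ω
X_C = 1/(ωC) = 633 Ω
Branch 1: Z₁ = R = 55.1 Ω
Branch 2 (series LC): Z₂ = j(X_L − X_C) = −j445 Ω
Parallel: Z = Z₁Z₂/(Z₁+Z₂), |Z| = 54.7 Ω, ∠Z = -7.06°

-7.06°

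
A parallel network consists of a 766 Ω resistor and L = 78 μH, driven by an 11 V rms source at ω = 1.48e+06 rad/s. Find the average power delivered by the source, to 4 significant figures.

X_L = ωL = 115.4 Ω
Parallel: admittances add. Y = 1/R + 1/(jωL)
Y = (0.001305 − j0.008663) S
|Y| = 0.008760 S → |Z| = 1/|Y| = 114.2 Ω, ∠Z = −∠Y = 81.43°
I = V/|Z| = 96.36 mA
P = VI cos φ = 11 × 0.09636 × cos(81.43°) = 158.0 mW

158.0 mW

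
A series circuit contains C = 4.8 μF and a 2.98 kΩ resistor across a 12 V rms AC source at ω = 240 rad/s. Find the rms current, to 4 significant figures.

X_C = 1/(ωC) = 868.1 Ω
Z = 2980 − j868.1 Ω
|Z| = √(2980² + 868.1²) = 3104 Ω
I = V/|Z| = 12/3104 = 3.866 mA

3.866 mA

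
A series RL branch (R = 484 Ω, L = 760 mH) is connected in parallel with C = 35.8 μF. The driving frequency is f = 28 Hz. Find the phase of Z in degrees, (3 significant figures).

-71.6°

ω = 2πf = 175.9 rad/s
X_L = ωL = 134 Ω
X_C = 1/(ωC) = 159 Ω
Branch 1 (R+jX_L): Z₁ = 484 + j134 Ω, |Z₁| = 502 Ω
Branch 2 (−jX_C): Z₂ = −j159 Ω
Parallel: Z = Z₁Z₂/(Z₁+Z₂), |Z| = 165 Ω, ∠Z = -71.6°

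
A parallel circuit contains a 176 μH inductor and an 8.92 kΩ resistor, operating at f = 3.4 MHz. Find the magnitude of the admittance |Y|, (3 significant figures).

ω = 2πf = 2.136e+07 rad/s
X_L = ωL = 3760 Ω
Parallel: admittances add. Y = 1/R + 1/(jωL)
Y = (0.000112 − j0.000266) S
|Y| = 0.000289 S → |Z| = 1/|Y| = 3460 Ω, ∠Z = −∠Y = 67.1°

289 μS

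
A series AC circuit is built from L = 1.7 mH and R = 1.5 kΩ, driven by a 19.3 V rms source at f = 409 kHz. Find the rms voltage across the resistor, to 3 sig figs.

6.27 V

ω = 2πf = 2.57e+06 rad/s
X_L = ωL = 4370 Ω
Z = 1500 + j4370 Ω
|Z| = √(1500² + 4370²) = 4620 Ω
I = V/|Z| = 4.18 mA
V_R = I·|Z_R| = 0.00418 × 1500 = 6.27 V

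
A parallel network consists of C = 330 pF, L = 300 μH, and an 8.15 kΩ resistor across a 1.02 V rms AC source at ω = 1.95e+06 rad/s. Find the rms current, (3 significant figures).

X_L = ωL = 585 Ω
X_C = 1/(ωC) = 1550 Ω
Parallel: admittances add. Y = 1/R + 1/(jωL) + jωC
Y = (0.000123 − j0.00107) S
|Y| = 0.00107 S → |Z| = 1/|Y| = 932 Ω, ∠Z = −∠Y = 83.4°
I = V/|Z| = 1.02/932 = 1.09 mA

1.09 mA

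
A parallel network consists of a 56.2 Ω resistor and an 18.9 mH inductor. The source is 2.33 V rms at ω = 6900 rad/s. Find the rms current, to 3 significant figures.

X_L = ωL = 130 Ω
Parallel: admittances add. Y = 1/R + 1/(jωL)
Y = (0.0178 − j0.00767) S
|Y| = 0.0194 S → |Z| = 1/|Y| = 51.6 Ω, ∠Z = −∠Y = 23.3°
I = V/|Z| = 2.33/51.6 = 45.1 mA

45.1 mA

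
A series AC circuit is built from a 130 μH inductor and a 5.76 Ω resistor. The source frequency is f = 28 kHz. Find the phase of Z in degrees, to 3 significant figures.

ω = 2πf = 175900 rad/s
X_L = ωL = 22.9 Ω
Z = 5.76 + j22.9 Ω
|Z| = √(5.76² + 22.9²) = 23.6 Ω
∠Z = arctan(22.9/5.76) = 75.9°

75.9°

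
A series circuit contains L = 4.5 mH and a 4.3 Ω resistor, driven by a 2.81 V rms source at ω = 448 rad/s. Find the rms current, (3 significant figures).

592 mA

X_L = ωL = 2.02 Ω
Z = 4.30 + j2.02 Ω
|Z| = √(4.30² + 2.02²) = 4.75 Ω
I = V/|Z| = 2.81/4.75 = 592 mA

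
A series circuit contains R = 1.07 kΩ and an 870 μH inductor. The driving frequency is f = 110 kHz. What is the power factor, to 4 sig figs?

0.8718

ω = 2πf = 691200 rad/s
X_L = ωL = 601.3 Ω
Z = 1070 + j601.3 Ω
|Z| = √(1070² + 601.3²) = 1227 Ω
∠Z = arctan(601.3/1070) = 29.33°
cos φ = cos(29.33°) = 0.8718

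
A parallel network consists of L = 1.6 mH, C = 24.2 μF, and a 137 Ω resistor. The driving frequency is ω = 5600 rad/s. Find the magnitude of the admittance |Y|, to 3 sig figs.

X_L = ωL = 8.96 Ω
X_C = 1/(ωC) = 7.38 Ω
Parallel: admittances add. Y = 1/R + 1/(jωL) + jωC
Y = (0.00730 + j0.0239) S
|Y| = 0.0250 S → |Z| = 1/|Y| = 40.0 Ω, ∠Z = −∠Y = -73.0°

25.0 mS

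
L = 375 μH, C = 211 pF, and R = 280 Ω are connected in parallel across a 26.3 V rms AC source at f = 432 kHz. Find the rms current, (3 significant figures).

ω = 2πf = 2.714e+06 rad/s
X_L = ωL = 1020 Ω
X_C = 1/(ωC) = 1750 Ω
Parallel: admittances add. Y = 1/R + 1/(jωL) + jωC
Y = (0.00357 − j0.000410) S
|Y| = 0.00359 S → |Z| = 1/|Y| = 278 Ω, ∠Z = −∠Y = 6.54°
I = V/|Z| = 26.3/278 = 94.5 mA

94.5 mA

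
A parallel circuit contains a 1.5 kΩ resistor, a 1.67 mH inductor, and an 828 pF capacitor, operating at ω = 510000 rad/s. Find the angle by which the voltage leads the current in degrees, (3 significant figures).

48.4°

X_L = ωL = 852 Ω
X_C = 1/(ωC) = 2370 Ω
Parallel: admittances add. Y = 1/R + 1/(jωL) + jωC
Y = (0.000667 − j0.000752) S
|Y| = 0.00100 S → |Z| = 1/|Y| = 995 Ω, ∠Z = −∠Y = 48.4°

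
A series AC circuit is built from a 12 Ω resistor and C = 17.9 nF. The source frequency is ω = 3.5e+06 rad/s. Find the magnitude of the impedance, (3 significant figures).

20.0 Ω

X_C = 1/(ωC) = 16.0 Ω
Z = 12.0 − j16.0 Ω
|Z| = √(12.0² + 16.0²) = 20.0 Ω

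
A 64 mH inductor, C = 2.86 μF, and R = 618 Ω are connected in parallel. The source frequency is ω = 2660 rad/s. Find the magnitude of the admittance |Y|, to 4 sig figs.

2.371 mS

X_L = ωL = 170.2 Ω
X_C = 1/(ωC) = 131.4 Ω
Parallel: admittances add. Y = 1/R + 1/(jωL) + jωC
Y = (0.001618 + j0.001734) S
|Y| = 0.002371 S → |Z| = 1/|Y| = 421.7 Ω, ∠Z = −∠Y = -46.97°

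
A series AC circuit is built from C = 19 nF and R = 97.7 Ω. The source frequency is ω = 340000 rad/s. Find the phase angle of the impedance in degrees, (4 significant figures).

X_C = 1/(ωC) = 154.8 Ω
Z = 97.70 − j154.8 Ω
|Z| = √(97.70² + 154.8²) = 183.1 Ω
∠Z = arctan(-154.8/97.70) = -57.74°

-57.74°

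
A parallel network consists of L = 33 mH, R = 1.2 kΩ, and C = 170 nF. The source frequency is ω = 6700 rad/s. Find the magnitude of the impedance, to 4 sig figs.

286.9 Ω

X_L = ωL = 221.1 Ω
X_C = 1/(ωC) = 878.0 Ω
Parallel: admittances add. Y = 1/R + 1/(jωL) + jωC
Y = (0.0008333 − j0.003384) S
|Y| = 0.003485 S → |Z| = 1/|Y| = 286.9 Ω, ∠Z = −∠Y = 76.17°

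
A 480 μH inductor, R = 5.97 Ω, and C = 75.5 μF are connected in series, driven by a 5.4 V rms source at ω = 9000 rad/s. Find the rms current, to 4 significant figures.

X_L = ωL = 4.320 Ω
X_C = 1/(ωC) = 1.472 Ω
Net reactance X = X_L − X_C = 2.848 Ω
Z = 5.970 + j2.848 Ω
|Z| = √(5.970² + 2.848²) = 6.615 Ω
I = V/|Z| = 5.4/6.615 = 816.4 mA

816.4 mA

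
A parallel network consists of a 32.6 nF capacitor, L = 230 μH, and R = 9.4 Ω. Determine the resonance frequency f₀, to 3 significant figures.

58.1 kHz

ω₀ = 1/√(LC) = 1/√(0.00023 × 3.26e-08) = 365200 rad/s
f₀ = ω₀/(2π) = 58.1 kHz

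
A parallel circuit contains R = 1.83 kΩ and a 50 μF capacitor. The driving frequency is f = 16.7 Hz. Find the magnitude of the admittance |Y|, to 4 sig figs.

5.275 mS

ω = 2πf = 104.9 rad/s
X_C = 1/(ωC) = 190.6 Ω
Parallel: admittances add. Y = 1/R + jωC
Y = (0.0005464 + j0.005246) S
|Y| = 0.005275 S → |Z| = 1/|Y| = 189.6 Ω, ∠Z = −∠Y = -84.05°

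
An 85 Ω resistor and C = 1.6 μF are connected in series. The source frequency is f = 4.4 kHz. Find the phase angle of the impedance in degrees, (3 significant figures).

-14.9°

ω = 2πf = 27650 rad/s
X_C = 1/(ωC) = 22.6 Ω
Z = 85.0 − j22.6 Ω
|Z| = √(85.0² + 22.6²) = 88.0 Ω
∠Z = arctan(-22.6/85.0) = -14.9°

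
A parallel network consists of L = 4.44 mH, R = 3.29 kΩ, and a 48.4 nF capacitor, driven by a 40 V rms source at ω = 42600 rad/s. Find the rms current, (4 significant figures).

129.6 mA

X_L = ωL = 189.1 Ω
X_C = 1/(ωC) = 485.0 Ω
Parallel: admittances add. Y = 1/R + 1/(jωL) + jωC
Y = (0.0003040 − j0.003225) S
|Y| = 0.003239 S → |Z| = 1/|Y| = 308.7 Ω, ∠Z = −∠Y = 84.62°
I = V/|Z| = 40/308.7 = 129.6 mA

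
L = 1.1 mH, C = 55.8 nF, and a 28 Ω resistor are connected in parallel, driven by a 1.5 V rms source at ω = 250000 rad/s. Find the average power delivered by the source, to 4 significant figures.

80.36 mW

X_L = ωL = 275.0 Ω
X_C = 1/(ωC) = 71.68 Ω
Parallel: admittances add. Y = 1/R + 1/(jωL) + jωC
Y = (0.03571 + j0.01031) S
|Y| = 0.03717 S → |Z| = 1/|Y| = 26.90 Ω, ∠Z = −∠Y = -16.11°
I = V/|Z| = 55.76 mA
P = VI cos φ = 1.5 × 0.05576 × cos(-16.11°) = 80.36 mW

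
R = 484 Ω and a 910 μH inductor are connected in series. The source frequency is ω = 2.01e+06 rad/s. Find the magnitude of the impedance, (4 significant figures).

X_L = ωL = 1829 Ω
Z = 484.0 + j1829 Ω
|Z| = √(484.0² + 1829²) = 1892 Ω

1892 Ω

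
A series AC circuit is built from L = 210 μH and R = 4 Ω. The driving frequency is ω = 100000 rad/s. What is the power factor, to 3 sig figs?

0.187

X_L = ωL = 21.0 Ω
Z = 4.00 + j21.0 Ω
|Z| = √(4.00² + 21.0²) = 21.4 Ω
∠Z = arctan(21.0/4.00) = 79.2°
cos φ = cos(79.2°) = 0.187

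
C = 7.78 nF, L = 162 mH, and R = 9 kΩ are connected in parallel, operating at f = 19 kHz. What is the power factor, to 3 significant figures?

ω = 2πf = 119400 rad/s
X_L = ωL = 19300 Ω
X_C = 1/(ωC) = 1080 Ω
Parallel: admittances add. Y = 1/R + 1/(jωL) + jωC
Y = (0.000111 + j0.000877) S
|Y| = 0.000884 S → |Z| = 1/|Y| = 1130 Ω, ∠Z = −∠Y = -82.8°
cos φ = cos(-82.8°) = 0.126

0.126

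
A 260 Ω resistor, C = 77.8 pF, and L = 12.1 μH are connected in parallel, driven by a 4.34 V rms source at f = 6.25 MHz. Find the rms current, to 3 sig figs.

ω = 2πf = 3.927e+07 rad/s
X_L = ωL = 475 Ω
X_C = 1/(ωC) = 327 Ω
Parallel: admittances add. Y = 1/R + 1/(jωL) + jωC
Y = (0.00385 + j0.000951) S
|Y| = 0.00396 S → |Z| = 1/|Y| = 252 Ω, ∠Z = −∠Y = -13.9°
I = V/|Z| = 4.34/252 = 17.2 mA

17.2 mA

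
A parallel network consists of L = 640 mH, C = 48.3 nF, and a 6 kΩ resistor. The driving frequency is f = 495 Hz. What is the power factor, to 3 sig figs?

0.428

ω = 2πf = 3110 rad/s
X_L = ωL = 1990 Ω
X_C = 1/(ωC) = 6660 Ω
Parallel: admittances add. Y = 1/R + 1/(jωL) + jωC
Y = (0.000167 − j0.000352) S
|Y| = 0.000390 S → |Z| = 1/|Y| = 2570 Ω, ∠Z = −∠Y = 64.7°
cos φ = cos(64.7°) = 0.428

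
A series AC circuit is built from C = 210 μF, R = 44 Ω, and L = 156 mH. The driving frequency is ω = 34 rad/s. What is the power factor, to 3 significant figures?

0.310

X_L = ωL = 5.30 Ω
X_C = 1/(ωC) = 140 Ω
Net reactance X = X_L − X_C = -135 Ω
Z = 44.0 − j135 Ω
|Z| = √(44.0² + 135²) = 142 Ω
∠Z = arctan(-135/44.0) = -71.9°
cos φ = cos(-71.9°) = 0.310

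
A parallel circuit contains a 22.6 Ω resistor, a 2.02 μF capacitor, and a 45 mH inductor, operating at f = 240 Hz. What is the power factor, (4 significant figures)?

0.9668

ω = 2πf = 1508 rad/s
X_L = ωL = 67.86 Ω
X_C = 1/(ωC) = 328.3 Ω
Parallel: admittances add. Y = 1/R + 1/(jωL) + jωC
Y = (0.04425 − j0.01169) S
|Y| = 0.04577 S → |Z| = 1/|Y| = 21.85 Ω, ∠Z = −∠Y = 14.80°
cos φ = cos(14.80°) = 0.9668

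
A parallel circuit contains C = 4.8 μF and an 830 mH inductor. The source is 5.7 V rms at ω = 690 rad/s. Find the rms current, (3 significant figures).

X_L = ωL = 573 Ω
X_C = 1/(ωC) = 302 Ω
Parallel: admittances add. Y = 1/(jωL) + jωC
Y = (0 + j0.00157) S
|Y| = 0.00157 S → |Z| = 1/|Y| = 639 Ω, ∠Z = −∠Y = -90.0°
I = V/|Z| = 5.7/639 = 8.93 mA

8.93 mA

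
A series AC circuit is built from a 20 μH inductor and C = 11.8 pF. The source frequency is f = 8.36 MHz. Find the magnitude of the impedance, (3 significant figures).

563 Ω

ω = 2πf = 5.253e+07 rad/s
X_L = ωL = 1050 Ω
X_C = 1/(ωC) = 1610 Ω
Net reactance X = X_L − X_C = -563 Ω
Z = − j563 Ω
|Z| = √(0² + 563²) = 563 Ω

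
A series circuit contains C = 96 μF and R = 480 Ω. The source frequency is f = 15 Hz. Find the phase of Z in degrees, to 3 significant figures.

-13.0°

ω = 2πf = 94.25 rad/s
X_C = 1/(ωC) = 111 Ω
Z = 480 − j111 Ω
|Z| = √(480² + 111²) = 493 Ω
∠Z = arctan(-111/480) = -13.0°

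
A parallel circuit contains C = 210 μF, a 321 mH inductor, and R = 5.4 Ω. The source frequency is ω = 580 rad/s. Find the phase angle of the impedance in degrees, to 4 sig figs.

-32.16°

X_L = ωL = 186.2 Ω
X_C = 1/(ωC) = 8.210 Ω
Parallel: admittances add. Y = 1/R + 1/(jωL) + jωC
Y = (0.1852 + j0.1164) S
|Y| = 0.2187 S → |Z| = 1/|Y| = 4.572 Ω, ∠Z = −∠Y = -32.16°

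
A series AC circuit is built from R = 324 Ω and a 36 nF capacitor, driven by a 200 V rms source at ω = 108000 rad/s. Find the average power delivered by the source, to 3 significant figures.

75.7 W

X_C = 1/(ωC) = 257 Ω
Z = 324 − j257 Ω
|Z| = √(324² + 257²) = 414 Ω
∠Z = arctan(-257/324) = -38.4°
I = V/|Z| = 483 mA
P = VI cos φ = 200 × 0.483 × cos(-38.4°) = 75.7 W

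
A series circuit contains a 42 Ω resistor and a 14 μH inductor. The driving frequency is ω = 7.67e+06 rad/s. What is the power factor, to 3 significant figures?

0.364

X_L = ωL = 107 Ω
Z = 42.0 + j107 Ω
|Z| = √(42.0² + 107²) = 115 Ω
∠Z = arctan(107/42.0) = 68.6°
cos φ = cos(68.6°) = 0.364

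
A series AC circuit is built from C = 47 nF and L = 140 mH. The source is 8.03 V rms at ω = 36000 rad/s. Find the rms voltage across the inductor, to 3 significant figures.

X_L = ωL = 5040 Ω
X_C = 1/(ωC) = 591 Ω
Net reactance X = X_L − X_C = 4450 Ω
Z = j4450 Ω
|Z| = √(0² + 4450²) = 4450 Ω
I = V/|Z| = 1.80 mA
V_L = I·|Z_L| = 0.00180 × 5040 = 9.10 V

9.10 V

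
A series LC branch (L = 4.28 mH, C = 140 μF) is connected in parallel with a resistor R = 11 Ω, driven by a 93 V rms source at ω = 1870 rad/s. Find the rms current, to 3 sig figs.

X_L = ωL = 8.00 Ω
X_C = 1/(ωC) = 3.82 Ω
Branch 1: Z₁ = R = 11.0 Ω
Branch 2 (series LC): Z₂ = j(X_L − X_C) = j4.18 Ω
Parallel: Z = Z₁Z₂/(Z₁+Z₂), |Z| = 3.91 Ω, ∠Z = 69.2°
I = V/|Z| = 93/3.91 = 23.8 A

23.8 A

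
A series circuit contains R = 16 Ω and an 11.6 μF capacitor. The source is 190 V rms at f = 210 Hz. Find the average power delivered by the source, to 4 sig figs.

127.7 W

ω = 2πf = 1319 rad/s
X_C = 1/(ωC) = 65.33 Ω
Z = 16.00 − j65.33 Ω
|Z| = √(16.00² + 65.33²) = 67.27 Ω
∠Z = arctan(-65.33/16.00) = -76.24°
I = V/|Z| = 2.825 A
P = VI cos φ = 190 × 2.825 × cos(-76.24°) = 127.7 W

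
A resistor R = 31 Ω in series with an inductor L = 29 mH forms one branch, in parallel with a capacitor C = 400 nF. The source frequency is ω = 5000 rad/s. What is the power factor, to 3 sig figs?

X_L = ωL = 145 Ω
X_C = 1/(ωC) = 500 Ω
Branch 1 (R+jX_L): Z₁ = 31.0 + j145 Ω, |Z₁| = 148 Ω
Branch 2 (−jX_C): Z₂ = −j500 Ω
Parallel: Z = Z₁Z₂/(Z₁+Z₂), |Z| = 208 Ω, ∠Z = 72.9°
cos φ = cos(72.9°) = 0.293

0.293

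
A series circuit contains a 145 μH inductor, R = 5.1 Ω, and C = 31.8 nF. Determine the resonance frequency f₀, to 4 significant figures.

74.12 kHz

ω₀ = 1/√(LC) = 1/√(0.000145 × 3.18e-08) = 465700 rad/s
f₀ = ω₀/(2π) = 74.12 kHz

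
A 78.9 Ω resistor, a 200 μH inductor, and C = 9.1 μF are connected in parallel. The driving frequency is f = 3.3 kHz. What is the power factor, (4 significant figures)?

ω = 2πf = 20730 rad/s
X_L = ωL = 4.147 Ω
X_C = 1/(ωC) = 5.300 Ω
Parallel: admittances add. Y = 1/R + 1/(jωL) + jωC
Y = (0.01267 − j0.05246) S
|Y| = 0.05397 S → |Z| = 1/|Y| = 18.53 Ω, ∠Z = −∠Y = 76.42°
cos φ = cos(76.42°) = 0.2348

0.2348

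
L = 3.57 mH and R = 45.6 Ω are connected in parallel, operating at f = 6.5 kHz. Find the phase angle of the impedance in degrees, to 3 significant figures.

17.4°

ω = 2πf = 40840 rad/s
X_L = ωL = 146 Ω
Parallel: admittances add. Y = 1/R + 1/(jωL)
Y = (0.0219 − j0.00686) S
|Y| = 0.0230 S → |Z| = 1/|Y| = 43.5 Ω, ∠Z = −∠Y = 17.4°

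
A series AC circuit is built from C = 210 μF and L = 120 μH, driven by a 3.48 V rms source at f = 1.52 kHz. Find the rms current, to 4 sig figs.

5.375 A

ω = 2πf = 9550 rad/s
X_L = ωL = 1.146 Ω
X_C = 1/(ωC) = 0.4986 Ω
Net reactance X = X_L − X_C = 0.6474 Ω
Z = j0.6474 Ω
|Z| = √(0² + 0.6474²) = 0.6474 Ω
I = V/|Z| = 3.48/0.6474 = 5.375 A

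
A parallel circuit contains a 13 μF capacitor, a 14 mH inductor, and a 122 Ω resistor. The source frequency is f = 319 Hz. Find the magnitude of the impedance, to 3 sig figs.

79.3 Ω

ω = 2πf = 2004 rad/s
X_L = ωL = 28.1 Ω
X_C = 1/(ωC) = 38.4 Ω
Parallel: admittances add. Y = 1/R + 1/(jωL) + jωC
Y = (0.00820 − j0.00958) S
|Y| = 0.0126 S → |Z| = 1/|Y| = 79.3 Ω, ∠Z = −∠Y = 49.5°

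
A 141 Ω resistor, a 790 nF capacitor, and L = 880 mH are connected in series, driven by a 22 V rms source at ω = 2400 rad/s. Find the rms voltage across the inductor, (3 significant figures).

29.2 V

X_L = ωL = 2110 Ω
X_C = 1/(ωC) = 527 Ω
Net reactance X = X_L − X_C = 1580 Ω
Z = 141 + j1580 Ω
|Z| = √(141² + 1580²) = 1590 Ω
I = V/|Z| = 13.8 mA
V_L = I·|Z_L| = 0.0138 × 2110 = 29.2 V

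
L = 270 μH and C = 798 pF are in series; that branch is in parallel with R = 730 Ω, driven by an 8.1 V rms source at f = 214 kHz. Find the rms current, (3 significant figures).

18.1 mA

ω = 2πf = 1.345e+06 rad/s
X_L = ωL = 363 Ω
X_C = 1/(ωC) = 932 Ω
Branch 1: Z₁ = R = 730 Ω
Branch 2 (series LC): Z₂ = j(X_L − X_C) = −j569 Ω
Parallel: Z = Z₁Z₂/(Z₁+Z₂), |Z| = 449 Ω, ∠Z = -52.1°
I = V/|Z| = 8.1/449 = 18.1 mA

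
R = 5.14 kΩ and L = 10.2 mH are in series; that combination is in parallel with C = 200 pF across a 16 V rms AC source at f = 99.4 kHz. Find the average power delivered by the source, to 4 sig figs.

19.64 mW

ω = 2πf = 624500 rad/s
X_L = ωL = 6370 Ω
X_C = 1/(ωC) = 8006 Ω
Branch 1 (R+jX_L): Z₁ = 5140 + j6370 Ω, |Z₁| = 8185 Ω
Branch 2 (−jX_C): Z₂ = −j8006 Ω
Parallel: Z = Z₁Z₂/(Z₁+Z₂), |Z| = 12150 Ω, ∠Z = -21.25°
I = V/|Z| = 1.317 mA
P = VI cos φ = 16 × 0.001317 × cos(-21.25°) = 19.64 mW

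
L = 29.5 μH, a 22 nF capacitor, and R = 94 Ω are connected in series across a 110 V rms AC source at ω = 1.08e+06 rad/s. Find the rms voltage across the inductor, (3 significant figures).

X_L = ωL = 31.9 Ω
X_C = 1/(ωC) = 42.1 Ω
Net reactance X = X_L − X_C = -10.2 Ω
Z = 94.0 − j10.2 Ω
|Z| = √(94.0² + 10.2²) = 94.6 Ω
I = V/|Z| = 1.16 A
V_L = I·|Z_L| = 1.16 × 31.9 = 37.1 V

37.1 V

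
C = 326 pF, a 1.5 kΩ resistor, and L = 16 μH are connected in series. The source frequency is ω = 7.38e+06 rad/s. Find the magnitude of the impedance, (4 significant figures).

X_L = ωL = 118.1 Ω
X_C = 1/(ωC) = 415.6 Ω
Net reactance X = X_L − X_C = -297.6 Ω
Z = 1500 − j297.6 Ω
|Z| = √(1500² + 297.6²) = 1529 Ω

1529 Ω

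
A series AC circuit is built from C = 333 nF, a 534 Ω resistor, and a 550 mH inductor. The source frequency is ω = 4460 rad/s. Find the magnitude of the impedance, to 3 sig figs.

1860 Ω

X_L = ωL = 2450 Ω
X_C = 1/(ωC) = 673 Ω
Net reactance X = X_L − X_C = 1780 Ω
Z = 534 + j1780 Ω
|Z| = √(534² + 1780²) = 1860 Ω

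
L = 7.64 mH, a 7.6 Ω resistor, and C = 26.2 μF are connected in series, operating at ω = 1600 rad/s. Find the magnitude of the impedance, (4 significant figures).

13.89 Ω

X_L = ωL = 12.22 Ω
X_C = 1/(ωC) = 23.85 Ω
Net reactance X = X_L − X_C = -11.63 Ω
Z = 7.600 − j11.63 Ω
|Z| = √(7.600² + 11.63²) = 13.89 Ω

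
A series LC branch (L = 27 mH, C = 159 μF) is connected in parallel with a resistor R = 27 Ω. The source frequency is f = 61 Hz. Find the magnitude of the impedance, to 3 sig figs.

ω = 2πf = 383.3 rad/s
X_L = ωL = 10.3 Ω
X_C = 1/(ωC) = 16.4 Ω
Branch 1: Z₁ = R = 27.0 Ω
Branch 2 (series LC): Z₂ = j(X_L − X_C) = −j6.06 Ω
Parallel: Z = Z₁Z₂/(Z₁+Z₂), |Z| = 5.91 Ω, ∠Z = -77.3°

5.91 Ω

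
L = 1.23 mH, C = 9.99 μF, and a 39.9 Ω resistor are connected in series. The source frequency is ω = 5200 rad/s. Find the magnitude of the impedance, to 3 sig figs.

41.9 Ω

X_L = ωL = 6.40 Ω
X_C = 1/(ωC) = 19.3 Ω
Net reactance X = X_L − X_C = -12.9 Ω
Z = 39.9 − j12.9 Ω
|Z| = √(39.9² + 12.9²) = 41.9 Ω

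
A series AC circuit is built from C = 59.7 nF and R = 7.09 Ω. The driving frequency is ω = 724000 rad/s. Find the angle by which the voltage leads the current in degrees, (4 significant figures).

-72.96°

X_C = 1/(ωC) = 23.14 Ω
Z = 7.090 − j23.14 Ω
|Z| = √(7.090² + 23.14²) = 24.20 Ω
∠Z = arctan(-23.14/7.090) = -72.96°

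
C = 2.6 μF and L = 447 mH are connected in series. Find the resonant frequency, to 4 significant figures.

147.6 Hz

ω₀ = 1/√(LC) = 1/√(0.447 × 2.6e-06) = 927.6 rad/s
f₀ = ω₀/(2π) = 147.6 Hz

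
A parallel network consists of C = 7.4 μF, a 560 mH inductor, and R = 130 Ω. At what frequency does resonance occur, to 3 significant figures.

78.2 Hz

ω₀ = 1/√(LC) = 1/√(0.56 × 7.4e-06) = 491.2 rad/s
f₀ = ω₀/(2π) = 78.2 Hz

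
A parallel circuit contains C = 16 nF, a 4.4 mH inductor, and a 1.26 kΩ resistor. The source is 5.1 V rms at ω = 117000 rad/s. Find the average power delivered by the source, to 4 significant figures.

X_L = ωL = 514.8 Ω
X_C = 1/(ωC) = 534.2 Ω
Parallel: admittances add. Y = 1/R + 1/(jωL) + jωC
Y = (0.0007937 − j7.05e-05) S
|Y| = 0.0007968 S → |Z| = 1/|Y| = 1255 Ω, ∠Z = −∠Y = 5.076°
I = V/|Z| = 4.064 mA
P = VI cos φ = 5.1 × 0.004064 × cos(5.076°) = 20.64 mW

20.64 mW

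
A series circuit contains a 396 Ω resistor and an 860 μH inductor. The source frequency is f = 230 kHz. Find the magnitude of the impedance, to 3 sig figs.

ω = 2πf = 1.445e+06 rad/s
X_L = ωL = 1240 Ω
Z = 396 + j1240 Ω
|Z| = √(396² + 1240²) = 1300 Ω

1300 Ω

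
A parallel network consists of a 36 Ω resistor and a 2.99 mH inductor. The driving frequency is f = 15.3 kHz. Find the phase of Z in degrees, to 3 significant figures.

ω = 2πf = 96130 rad/s
X_L = ωL = 287 Ω
Parallel: admittances add. Y = 1/R + 1/(jωL)
Y = (0.0278 − j0.00348) S
|Y| = 0.0280 S → |Z| = 1/|Y| = 35.7 Ω, ∠Z = −∠Y = 7.14°

7.14°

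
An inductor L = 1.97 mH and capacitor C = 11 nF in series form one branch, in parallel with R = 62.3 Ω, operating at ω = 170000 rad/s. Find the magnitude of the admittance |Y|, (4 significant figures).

16.81 mS

X_L = ωL = 334.9 Ω
X_C = 1/(ωC) = 534.8 Ω
Branch 1: Z₁ = R = 62.30 Ω
Branch 2 (series LC): Z₂ = j(X_L − X_C) = −j199.9 Ω
Parallel: Z = Z₁Z₂/(Z₁+Z₂), |Z| = 59.48 Ω, ∠Z = -17.31°
|Y| = 1/|Z| = 16.81 mS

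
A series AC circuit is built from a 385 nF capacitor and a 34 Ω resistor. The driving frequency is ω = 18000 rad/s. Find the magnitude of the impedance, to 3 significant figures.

148 Ω

X_C = 1/(ωC) = 144 Ω
Z = 34.0 − j144 Ω
|Z| = √(34.0² + 144²) = 148 Ω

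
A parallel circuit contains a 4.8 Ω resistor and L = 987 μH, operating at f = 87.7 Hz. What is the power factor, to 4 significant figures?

0.1126

ω = 2πf = 551.0 rad/s
X_L = ωL = 0.5439 Ω
Parallel: admittances add. Y = 1/R + 1/(jωL)
Y = (0.2083 − j1.839) S
|Y| = 1.850 S → |Z| = 1/|Y| = 0.5404 Ω, ∠Z = −∠Y = 83.54°
cos φ = cos(83.54°) = 0.1126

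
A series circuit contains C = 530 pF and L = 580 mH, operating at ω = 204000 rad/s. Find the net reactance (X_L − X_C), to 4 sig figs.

109100 Ω

X_L = ωL = 118300 Ω
X_C = 1/(ωC) = 9249 Ω
X = 118300 − 9249 = 109100 Ω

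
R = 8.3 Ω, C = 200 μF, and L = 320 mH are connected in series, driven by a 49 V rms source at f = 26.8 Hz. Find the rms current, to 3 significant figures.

1.92 A

ω = 2πf = 168.4 rad/s
X_L = ωL = 53.9 Ω
X_C = 1/(ωC) = 29.7 Ω
Net reactance X = X_L − X_C = 24.2 Ω
Z = 8.30 + j24.2 Ω
|Z| = √(8.30² + 24.2²) = 25.6 Ω
I = V/|Z| = 49/25.6 = 1.92 A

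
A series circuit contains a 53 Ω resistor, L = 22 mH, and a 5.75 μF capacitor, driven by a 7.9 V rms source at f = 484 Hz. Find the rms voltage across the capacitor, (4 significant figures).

ω = 2πf = 3041 rad/s
X_L = ωL = 66.90 Ω
X_C = 1/(ωC) = 57.19 Ω
Net reactance X = X_L − X_C = 9.715 Ω
Z = 53.00 + j9.715 Ω
|Z| = √(53.00² + 9.715²) = 53.88 Ω
I = V/|Z| = 146.6 mA
V_C = I·|Z_C| = 0.1466 × 57.19 = 8.385 V

8.385 V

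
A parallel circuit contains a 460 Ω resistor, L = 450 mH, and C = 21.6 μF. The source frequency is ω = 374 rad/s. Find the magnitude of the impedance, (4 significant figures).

328.1 Ω

X_L = ωL = 168.3 Ω
X_C = 1/(ωC) = 123.8 Ω
Parallel: admittances add. Y = 1/R + 1/(jωL) + jωC
Y = (0.002174 + j0.002137) S
|Y| = 0.003048 S → |Z| = 1/|Y| = 328.1 Ω, ∠Z = −∠Y = -44.50°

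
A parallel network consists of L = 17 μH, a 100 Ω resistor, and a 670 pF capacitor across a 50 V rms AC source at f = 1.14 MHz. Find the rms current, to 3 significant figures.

ω = 2πf = 7.163e+06 rad/s
X_L = ωL = 122 Ω
X_C = 1/(ωC) = 208 Ω
Parallel: admittances add. Y = 1/R + 1/(jωL) + jωC
Y = (0.0100 − j0.00341) S
|Y| = 0.0106 S → |Z| = 1/|Y| = 94.6 Ω, ∠Z = −∠Y = 18.8°
I = V/|Z| = 50/94.6 = 528 mA

528 mA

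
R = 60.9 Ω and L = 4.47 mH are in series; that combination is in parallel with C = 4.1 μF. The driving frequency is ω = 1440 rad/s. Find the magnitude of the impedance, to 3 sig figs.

59.6 Ω

X_L = ωL = 6.44 Ω
X_C = 1/(ωC) = 169 Ω
Branch 1 (R+jX_L): Z₁ = 60.9 + j6.44 Ω, |Z₁| = 61.2 Ω
Branch 2 (−jX_C): Z₂ = −j169 Ω
Parallel: Z = Z₁Z₂/(Z₁+Z₂), |Z| = 59.6 Ω, ∠Z = -14.5°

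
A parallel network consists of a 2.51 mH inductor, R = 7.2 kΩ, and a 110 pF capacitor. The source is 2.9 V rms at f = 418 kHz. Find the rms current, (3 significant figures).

ω = 2πf = 2.626e+06 rad/s
X_L = ωL = 6590 Ω
X_C = 1/(ωC) = 3460 Ω
Parallel: admittances add. Y = 1/R + 1/(jωL) + jωC
Y = (0.000139 + j0.000137) S
|Y| = 0.000195 S → |Z| = 1/|Y| = 5120 Ω, ∠Z = −∠Y = -44.7°
I = V/|Z| = 2.9/5120 = 566 μA

566 μA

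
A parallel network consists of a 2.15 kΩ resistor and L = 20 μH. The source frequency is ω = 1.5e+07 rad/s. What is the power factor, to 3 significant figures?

0.138

X_L = ωL = 300 Ω
Parallel: admittances add. Y = 1/R + 1/(jωL)
Y = (0.000465 − j0.00333) S
|Y| = 0.00337 S → |Z| = 1/|Y| = 297 Ω, ∠Z = −∠Y = 82.1°
cos φ = cos(82.1°) = 0.138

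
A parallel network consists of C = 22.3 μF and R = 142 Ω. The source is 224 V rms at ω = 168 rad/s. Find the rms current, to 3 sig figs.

X_C = 1/(ωC) = 267 Ω
Parallel: admittances add. Y = 1/R + jωC
Y = (0.00704 + j0.00375) S
|Y| = 0.00798 S → |Z| = 1/|Y| = 125 Ω, ∠Z = −∠Y = -28.0°
I = V/|Z| = 224/125 = 1.79 A

1.79 A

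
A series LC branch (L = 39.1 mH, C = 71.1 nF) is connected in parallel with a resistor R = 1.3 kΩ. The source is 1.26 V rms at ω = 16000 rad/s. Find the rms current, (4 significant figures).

5.065 mA

X_L = ωL = 625.6 Ω
X_C = 1/(ωC) = 879.0 Ω
Branch 1: Z₁ = R = 1300 Ω
Branch 2 (series LC): Z₂ = j(X_L − X_C) = −j253.4 Ω
Parallel: Z = Z₁Z₂/(Z₁+Z₂), |Z| = 248.8 Ω, ∠Z = -78.97°
I = V/|Z| = 1.26/248.8 = 5.065 mA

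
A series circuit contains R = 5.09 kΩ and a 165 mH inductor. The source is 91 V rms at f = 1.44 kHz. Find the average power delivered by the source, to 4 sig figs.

1.498 W

ω = 2πf = 9048 rad/s
X_L = ωL = 1493 Ω
Z = 5090 + j1493 Ω
|Z| = √(5090² + 1493²) = 5304 Ω
∠Z = arctan(1493/5090) = 16.35°
I = V/|Z| = 17.16 mA
P = VI cos φ = 91 × 0.01716 × cos(16.35°) = 1.498 W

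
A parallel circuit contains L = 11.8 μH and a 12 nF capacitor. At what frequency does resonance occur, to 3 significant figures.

423 kHz

ω₀ = 1/√(LC) = 1/√(1.18e-05 × 1.2e-08) = 2.657e+06 rad/s
f₀ = ω₀/(2π) = 423 kHz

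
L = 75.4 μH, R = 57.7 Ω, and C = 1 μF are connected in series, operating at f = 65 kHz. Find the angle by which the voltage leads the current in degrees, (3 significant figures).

ω = 2πf = 408400 rad/s
X_L = ωL = 30.8 Ω
X_C = 1/(ωC) = 2.45 Ω
Net reactance X = X_L − X_C = 28.3 Ω
Z = 57.7 + j28.3 Ω
|Z| = √(57.7² + 28.3²) = 64.3 Ω
∠Z = arctan(28.3/57.7) = 26.2°

26.2°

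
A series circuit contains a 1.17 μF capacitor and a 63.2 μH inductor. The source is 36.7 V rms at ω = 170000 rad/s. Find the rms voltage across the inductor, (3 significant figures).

X_L = ωL = 10.7 Ω
X_C = 1/(ωC) = 5.03 Ω
Net reactance X = X_L − X_C = 5.72 Ω
Z = j5.72 Ω
|Z| = √(0² + 5.72²) = 5.72 Ω
I = V/|Z| = 6.42 A
V_L = I·|Z_L| = 6.42 × 10.7 = 69.0 V

69.0 V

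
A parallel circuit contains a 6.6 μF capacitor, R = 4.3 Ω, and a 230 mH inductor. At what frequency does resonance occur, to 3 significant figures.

ω₀ = 1/√(LC) = 1/√(0.23 × 6.6e-06) = 811.6 rad/s
f₀ = ω₀/(2π) = 129 Hz

129 Hz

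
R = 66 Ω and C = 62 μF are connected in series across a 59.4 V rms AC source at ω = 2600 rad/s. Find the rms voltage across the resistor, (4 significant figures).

59.14 V

X_C = 1/(ωC) = 6.203 Ω
Z = 66.00 − j6.203 Ω
|Z| = √(66.00² + 6.203²) = 66.29 Ω
I = V/|Z| = 896.1 mA
V_R = I·|Z_R| = 0.8961 × 66.00 = 59.14 V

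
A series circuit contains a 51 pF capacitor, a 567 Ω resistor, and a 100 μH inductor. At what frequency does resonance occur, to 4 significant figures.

ω₀ = 1/√(LC) = 1/√(0.0001 × 5.1e-11) = 1.4e+07 rad/s
f₀ = ω₀/(2π) = 2.229 MHz

2.229 MHz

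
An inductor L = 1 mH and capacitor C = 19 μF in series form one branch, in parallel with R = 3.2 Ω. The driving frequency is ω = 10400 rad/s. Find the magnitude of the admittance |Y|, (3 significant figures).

364 mS

X_L = ωL = 10.4 Ω
X_C = 1/(ωC) = 5.06 Ω
Branch 1: Z₁ = R = 3.20 Ω
Branch 2 (series LC): Z₂ = j(X_L − X_C) = j5.34 Ω
Parallel: Z = Z₁Z₂/(Z₁+Z₂), |Z| = 2.74 Ω, ∠Z = 30.9°
|Y| = 1/|Z| = 364 mS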